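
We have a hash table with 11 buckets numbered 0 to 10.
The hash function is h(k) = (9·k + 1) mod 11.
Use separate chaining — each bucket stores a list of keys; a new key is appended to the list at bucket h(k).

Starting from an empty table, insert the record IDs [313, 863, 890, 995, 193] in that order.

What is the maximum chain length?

3

Insert 313: h=2, bucket 2 empty → new chain.
Insert 863: h=2, bucket 2 nonempty → append to chain.
Insert 890: h=3, bucket 3 empty → new chain.
Insert 995: h=2, bucket 2 nonempty → append to chain.
Insert 193: h=0, bucket 0 empty → new chain.
Final buckets:
0: 193
1: —
2: 313 -> 863 -> 995
3: 890
4: —
5: —
6: —
7: —
8: —
9: —
10: —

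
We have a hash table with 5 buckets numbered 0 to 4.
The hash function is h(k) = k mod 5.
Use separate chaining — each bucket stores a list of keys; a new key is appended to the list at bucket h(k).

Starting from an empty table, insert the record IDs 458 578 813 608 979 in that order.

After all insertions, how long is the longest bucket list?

4

458 → bucket 3
578 → bucket 3 (collision)
813 → bucket 3 (collision)
608 → bucket 3 (collision)
979 → bucket 4
Final buckets:
0: -
1: -
2: -
3: 458 -> 578 -> 813 -> 608
4: 979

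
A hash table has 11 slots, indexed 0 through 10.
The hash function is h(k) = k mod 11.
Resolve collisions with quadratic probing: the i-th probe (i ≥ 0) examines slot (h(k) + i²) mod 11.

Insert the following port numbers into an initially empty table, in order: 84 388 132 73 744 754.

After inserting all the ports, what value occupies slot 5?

Insert 84: h=7, slot 7 empty → index 7.
Insert 388: h=3, slot 3 empty → index 3.
Insert 132: h=0, slot 0 empty → index 0.
Insert 73: h=7, slot 7 occupied → index 8.
Insert 744: h=7, slots 7,8,0 occupied → index 5.
Insert 754: h=6, slot 6 empty → index 6.
Table: [132, -, -, 388, -, 744, 754, 84, 73, -, -]

744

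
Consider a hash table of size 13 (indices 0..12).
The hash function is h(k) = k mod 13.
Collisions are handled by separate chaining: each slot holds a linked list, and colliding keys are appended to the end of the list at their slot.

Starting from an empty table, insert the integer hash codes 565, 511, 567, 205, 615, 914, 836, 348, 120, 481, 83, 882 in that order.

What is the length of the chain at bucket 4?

4

Insert 565: h=6, bucket 6 empty -> new chain.
Insert 511: h=4, bucket 4 empty -> new chain.
Insert 567: h=8, bucket 8 empty -> new chain.
Insert 205: h=10, bucket 10 empty -> new chain.
Insert 615: h=4, bucket 4 nonempty -> append to chain.
Insert 914: h=4, bucket 4 nonempty -> append to chain.
Insert 836: h=4, bucket 4 nonempty -> append to chain.
Insert 348: h=10, bucket 10 nonempty -> append to chain.
Insert 120: h=3, bucket 3 empty -> new chain.
Insert 481: h=0, bucket 0 empty -> new chain.
Insert 83: h=5, bucket 5 empty -> new chain.
Insert 882: h=11, bucket 11 empty -> new chain.
Final buckets:
0: 481
1: ∅
2: ∅
3: 120
4: 511 -> 615 -> 914 -> 836
5: 83
6: 565
7: ∅
8: 567
9: ∅
10: 205 -> 348
11: 882
12: ∅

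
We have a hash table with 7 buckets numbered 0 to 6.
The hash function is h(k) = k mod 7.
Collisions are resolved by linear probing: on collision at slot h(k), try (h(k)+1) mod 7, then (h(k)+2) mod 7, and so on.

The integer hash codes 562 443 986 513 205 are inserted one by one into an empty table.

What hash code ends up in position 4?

513

562 hashes to 2; slot 2 is free -> place at 2.
443 hashes to 2; 2 taken -> place at 3.
986 hashes to 6; slot 6 is free -> place at 6.
513 hashes to 2; 2,3 taken -> place at 4.
205 hashes to 2; 2,3,4 taken -> place at 5.
Table: [-, -, 562, 443, 513, 205, 986]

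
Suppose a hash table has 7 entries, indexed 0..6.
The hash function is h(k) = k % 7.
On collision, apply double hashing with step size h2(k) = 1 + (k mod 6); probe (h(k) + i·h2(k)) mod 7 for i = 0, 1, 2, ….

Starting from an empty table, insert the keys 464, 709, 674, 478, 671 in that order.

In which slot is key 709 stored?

4

464: h=2 -> slot 2
709: h=2, h2=2, probe 2,4 -> slot 4
674: h=2, h2=3, probe 2,5 -> slot 5
478: h=2, h2=5, probe 2,0 -> slot 0
671: h=6 -> slot 6
Table: [478, ∅, 464, ∅, 709, 674, 671]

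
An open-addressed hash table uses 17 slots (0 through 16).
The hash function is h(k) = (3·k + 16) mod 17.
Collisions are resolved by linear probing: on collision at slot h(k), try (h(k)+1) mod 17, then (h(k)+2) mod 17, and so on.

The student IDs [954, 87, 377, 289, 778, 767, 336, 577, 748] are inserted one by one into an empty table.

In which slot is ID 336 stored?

Insert 954: h=5, slot 5 empty => index 5.
Insert 87: h=5, slot 5 occupied => index 6.
Insert 377: h=8, slot 8 empty => index 8.
Insert 289: h=16, slot 16 empty => index 16.
Insert 778: h=4, slot 4 empty => index 4.
Insert 767: h=5, slots 5,6 occupied => index 7.
Insert 336: h=4, slots 4,5,6,7,8 occupied => index 9.
Insert 577: h=13, slot 13 empty => index 13.
Insert 748: h=16, slot 16 occupied => index 0.
Table: [748, —, —, —, 778, 954, 87, 767, 377, 336, —, —, —, 577, —, —, 289]

9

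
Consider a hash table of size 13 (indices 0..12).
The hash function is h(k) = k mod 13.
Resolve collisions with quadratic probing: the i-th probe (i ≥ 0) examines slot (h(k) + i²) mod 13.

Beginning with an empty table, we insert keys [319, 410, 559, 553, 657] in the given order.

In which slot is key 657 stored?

3

319 hashes to 7; slot 7 is free → place at 7.
410 hashes to 7; 7 taken → place at 8.
559 hashes to 0; slot 0 is free → place at 0.
553 hashes to 7; 7,8 taken → place at 11.
657 hashes to 7; 7,8,11 taken → place at 3.
Table: [559, ., ., 657, ., ., ., 319, 410, ., ., 553, .]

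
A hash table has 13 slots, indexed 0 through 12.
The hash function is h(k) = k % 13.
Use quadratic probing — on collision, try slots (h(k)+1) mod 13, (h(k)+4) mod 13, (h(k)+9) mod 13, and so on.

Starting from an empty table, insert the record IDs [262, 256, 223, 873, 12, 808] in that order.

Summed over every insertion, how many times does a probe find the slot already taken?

6

262 hashes to 2; slot 2 is free => place at 2.
256 hashes to 9; slot 9 is free => place at 9.
223 hashes to 2; 2 taken => place at 3.
873 hashes to 2; 2,3 taken => place at 6.
12 hashes to 12; slot 12 is free => place at 12.
808 hashes to 2; 2,3,6 taken => place at 11.
Table: [-, -, 262, 223, -, -, 873, -, -, 256, -, 808, 12]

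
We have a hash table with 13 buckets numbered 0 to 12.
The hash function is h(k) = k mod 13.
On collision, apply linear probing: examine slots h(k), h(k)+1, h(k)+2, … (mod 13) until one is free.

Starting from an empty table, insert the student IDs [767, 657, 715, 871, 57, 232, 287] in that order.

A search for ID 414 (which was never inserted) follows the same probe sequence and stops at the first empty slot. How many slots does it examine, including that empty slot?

2

767 hashes to 0; slot 0 is free => place at 0.
657 hashes to 7; slot 7 is free => place at 7.
715 hashes to 0; 0 taken => place at 1.
871 hashes to 0; 0,1 taken => place at 2.
57 hashes to 5; slot 5 is free => place at 5.
232 hashes to 11; slot 11 is free => place at 11.
287 hashes to 1; 1,2 taken => place at 3.
Table: [767, 715, 871, 287, ., 57, ., 657, ., ., ., 232, .]
Lookup 414: h=11, probe 11,12 → slot 12 empty, not found.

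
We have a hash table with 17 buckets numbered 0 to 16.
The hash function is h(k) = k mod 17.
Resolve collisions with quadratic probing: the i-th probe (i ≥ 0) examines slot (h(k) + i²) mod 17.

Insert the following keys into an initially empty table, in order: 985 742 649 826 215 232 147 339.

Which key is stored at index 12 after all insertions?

215

985: h=16 => slot 16
742: h=11 => slot 11
649: h=3 => slot 3
826: h=10 => slot 10
215: h=11, probe 11,12 => slot 12
232: h=11, probe 11,12,15 => slot 15
147: h=11, probe 11,12,15,3,10,2 => slot 2
339: h=16, probe 16,0 => slot 0
Table: [339, —, 147, 649, —, —, —, —, —, —, 826, 742, 215, —, —, 232, 985]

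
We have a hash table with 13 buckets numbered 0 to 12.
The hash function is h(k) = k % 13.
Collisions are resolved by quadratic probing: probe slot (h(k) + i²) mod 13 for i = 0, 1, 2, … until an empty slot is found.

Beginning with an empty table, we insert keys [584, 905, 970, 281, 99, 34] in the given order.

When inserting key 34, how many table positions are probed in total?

584: h=12 → slot 12
905: h=8 → slot 8
970: h=8, probe 8,9 → slot 9
281: h=8, probe 8,9,12,4 → slot 4
99: h=8, probe 8,9,12,4,11 → slot 11
34: h=8, probe 8,9,12,4,11,7 → slot 7
Table: [., ., ., ., 281, ., ., 34, 905, 970, ., 99, 584]

6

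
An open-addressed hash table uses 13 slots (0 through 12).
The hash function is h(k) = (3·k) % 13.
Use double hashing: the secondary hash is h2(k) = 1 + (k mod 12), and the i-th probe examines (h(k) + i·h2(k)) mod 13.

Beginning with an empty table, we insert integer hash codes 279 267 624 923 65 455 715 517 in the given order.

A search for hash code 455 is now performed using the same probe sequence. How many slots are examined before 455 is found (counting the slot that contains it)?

3

279: h=5 -> slot 5
267: h=8 -> slot 8
624: h=0 -> slot 0
923: h=0, h2=12, probe 0,12 -> slot 12
65: h=0, h2=6, probe 0,6 -> slot 6
455: h=0, h2=12, probe 0,12,11 -> slot 11
715: h=0, h2=8, probe 0,8,3 -> slot 3
517: h=4 -> slot 4
Table: [624, -, -, 715, 517, 279, 65, -, 267, -, -, 455, 923]
Lookup 455: h=0, h2=12, probe 0,12,11 → found at 11.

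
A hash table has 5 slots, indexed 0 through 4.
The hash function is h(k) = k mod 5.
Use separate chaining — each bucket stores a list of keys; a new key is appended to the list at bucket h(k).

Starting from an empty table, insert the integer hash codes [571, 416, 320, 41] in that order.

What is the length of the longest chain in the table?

3

571 → bucket 1
416 → bucket 1 (collision)
320 → bucket 0
41 → bucket 1 (collision)
Final buckets:
0: 320
1: 571 -> 416 -> 41
2: _
3: _
4: _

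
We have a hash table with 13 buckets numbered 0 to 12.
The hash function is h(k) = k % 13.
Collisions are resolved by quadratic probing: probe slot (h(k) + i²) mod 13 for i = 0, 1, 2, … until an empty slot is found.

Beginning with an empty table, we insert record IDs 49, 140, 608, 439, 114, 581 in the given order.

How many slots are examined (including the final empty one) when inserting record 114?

5

49: h=10 → slot 10
140: h=10, probe 10,11 → slot 11
608: h=10, probe 10,11,1 → slot 1
439: h=10, probe 10,11,1,6 → slot 6
114: h=10, probe 10,11,1,6,0 → slot 0
581: h=9 → slot 9
Table: [114, 608, _, _, _, _, 439, _, _, 581, 49, 140, _]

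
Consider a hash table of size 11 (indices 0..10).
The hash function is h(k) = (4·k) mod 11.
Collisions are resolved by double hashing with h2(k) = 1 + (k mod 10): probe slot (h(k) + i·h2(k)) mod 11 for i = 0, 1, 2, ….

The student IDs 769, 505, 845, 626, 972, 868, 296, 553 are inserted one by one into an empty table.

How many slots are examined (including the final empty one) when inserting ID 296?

Insert 769: h=7, slot 7 empty → index 7.
Insert 505: h=7, h2=6, slot 7 occupied → index 2.
Insert 845: h=3, slot 3 empty → index 3.
Insert 626: h=7, h2=7, slots 7,3 occupied → index 10.
Insert 972: h=5, slot 5 empty → index 5.
Insert 868: h=7, h2=9, slots 7,5,3 occupied → index 1.
Insert 296: h=7, h2=7, slots 7,3,10 occupied → index 6.
Insert 553: h=1, h2=4, slots 1,5 occupied → index 9.
Table: [∅, 868, 505, 845, ∅, 972, 296, 769, ∅, 553, 626]

4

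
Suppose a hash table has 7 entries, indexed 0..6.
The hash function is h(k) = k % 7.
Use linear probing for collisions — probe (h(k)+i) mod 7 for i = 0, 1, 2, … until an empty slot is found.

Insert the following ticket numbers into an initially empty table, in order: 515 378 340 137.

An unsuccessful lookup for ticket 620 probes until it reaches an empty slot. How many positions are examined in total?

515 hashes to 4; slot 4 is free → place at 4.
378 hashes to 0; slot 0 is free → place at 0.
340 hashes to 4; 4 taken → place at 5.
137 hashes to 4; 4,5 taken → place at 6.
Table: [378, ., ., ., 515, 340, 137]
Lookup 620: h=4, probe 4,5,6,0,1 → slot 1 empty, not found.

5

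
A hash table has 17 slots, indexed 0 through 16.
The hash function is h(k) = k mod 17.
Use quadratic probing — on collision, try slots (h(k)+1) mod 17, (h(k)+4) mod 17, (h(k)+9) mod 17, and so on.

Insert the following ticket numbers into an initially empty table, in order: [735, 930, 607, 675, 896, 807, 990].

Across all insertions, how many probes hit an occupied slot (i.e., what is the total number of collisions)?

735 hashes to 4; slot 4 is free => place at 4.
930 hashes to 12; slot 12 is free => place at 12.
607 hashes to 12; 12 taken => place at 13.
675 hashes to 12; 12,13 taken => place at 16.
896 hashes to 12; 12,13,16,4 taken => place at 11.
807 hashes to 8; slot 8 is free => place at 8.
990 hashes to 4; 4 taken => place at 5.
Table: [—, —, —, —, 735, 990, —, —, 807, —, —, 896, 930, 607, —, —, 675]

8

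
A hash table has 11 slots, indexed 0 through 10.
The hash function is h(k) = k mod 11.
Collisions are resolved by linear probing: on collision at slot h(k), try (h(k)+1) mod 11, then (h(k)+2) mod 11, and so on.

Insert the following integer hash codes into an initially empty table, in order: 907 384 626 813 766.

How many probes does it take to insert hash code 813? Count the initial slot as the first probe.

3

907: h=5 → slot 5
384: h=10 → slot 10
626: h=10, probe 10,0 → slot 0
813: h=10, probe 10,0,1 → slot 1
766: h=7 → slot 7
Table: [626, 813, -, -, -, 907, -, 766, -, -, 384]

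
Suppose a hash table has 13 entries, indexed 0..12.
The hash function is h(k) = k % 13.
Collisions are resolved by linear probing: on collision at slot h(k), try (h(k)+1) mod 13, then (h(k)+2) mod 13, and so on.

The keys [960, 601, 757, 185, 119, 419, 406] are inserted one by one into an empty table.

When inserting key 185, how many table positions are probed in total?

3

960: h=11 => slot 11
601: h=3 => slot 3
757: h=3, probe 3,4 => slot 4
185: h=3, probe 3,4,5 => slot 5
119: h=2 => slot 2
419: h=3, probe 3,4,5,6 => slot 6
406: h=3, probe 3,4,5,6,7 => slot 7
Table: [∅, ∅, 119, 601, 757, 185, 419, 406, ∅, ∅, ∅, 960, ∅]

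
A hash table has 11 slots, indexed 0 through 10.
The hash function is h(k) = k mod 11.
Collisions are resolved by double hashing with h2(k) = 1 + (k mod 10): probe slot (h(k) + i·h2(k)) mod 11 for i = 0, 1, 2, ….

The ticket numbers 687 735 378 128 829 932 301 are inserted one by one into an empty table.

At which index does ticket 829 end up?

3

Insert 687: h=5, slot 5 empty → index 5.
Insert 735: h=9, slot 9 empty → index 9.
Insert 378: h=4, slot 4 empty → index 4.
Insert 128: h=7, slot 7 empty → index 7.
Insert 829: h=4, h2=10, slot 4 occupied → index 3.
Insert 932: h=8, slot 8 empty → index 8.
Insert 301: h=4, h2=2, slot 4 occupied → index 6.
Table: [_, _, _, 829, 378, 687, 301, 128, 932, 735, _]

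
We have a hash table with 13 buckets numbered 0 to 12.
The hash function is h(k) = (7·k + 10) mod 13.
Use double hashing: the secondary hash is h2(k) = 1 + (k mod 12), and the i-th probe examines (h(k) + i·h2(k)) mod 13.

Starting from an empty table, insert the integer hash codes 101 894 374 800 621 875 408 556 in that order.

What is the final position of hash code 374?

Insert 101: h=2, slot 2 empty -> index 2.
Insert 894: h=2, h2=7, slot 2 occupied -> index 9.
Insert 374: h=2, h2=3, slot 2 occupied -> index 5.
Insert 800: h=7, slot 7 empty -> index 7.
Insert 621: h=2, h2=10, slot 2 occupied -> index 12.
Insert 875: h=12, h2=12, slot 12 occupied -> index 11.
Insert 408: h=6, slot 6 empty -> index 6.
Insert 556: h=2, h2=5, slots 2,7,12 occupied -> index 4.
Table: [., ., 101, ., 556, 374, 408, 800, ., 894, ., 875, 621]

5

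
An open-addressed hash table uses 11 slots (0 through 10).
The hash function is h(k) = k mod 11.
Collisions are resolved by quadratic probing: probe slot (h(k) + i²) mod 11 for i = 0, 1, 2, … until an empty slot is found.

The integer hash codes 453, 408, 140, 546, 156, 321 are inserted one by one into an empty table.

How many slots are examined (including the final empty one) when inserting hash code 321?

3

453 hashes to 2; slot 2 is free → place at 2.
408 hashes to 1; slot 1 is free → place at 1.
140 hashes to 8; slot 8 is free → place at 8.
546 hashes to 7; slot 7 is free → place at 7.
156 hashes to 2; 2 taken → place at 3.
321 hashes to 2; 2,3 taken → place at 6.
Table: [., 408, 453, 156, ., ., 321, 546, 140, ., .]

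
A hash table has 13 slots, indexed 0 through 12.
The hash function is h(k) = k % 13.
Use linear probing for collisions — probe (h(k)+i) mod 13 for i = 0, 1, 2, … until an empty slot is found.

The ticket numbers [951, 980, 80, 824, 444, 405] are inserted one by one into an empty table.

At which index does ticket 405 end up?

7

951: h=2 => slot 2
980: h=5 => slot 5
80: h=2, probe 2,3 => slot 3
824: h=5, probe 5,6 => slot 6
444: h=2, probe 2,3,4 => slot 4
405: h=2, probe 2,3,4,5,6,7 => slot 7
Table: [—, —, 951, 80, 444, 980, 824, 405, —, —, —, —, —]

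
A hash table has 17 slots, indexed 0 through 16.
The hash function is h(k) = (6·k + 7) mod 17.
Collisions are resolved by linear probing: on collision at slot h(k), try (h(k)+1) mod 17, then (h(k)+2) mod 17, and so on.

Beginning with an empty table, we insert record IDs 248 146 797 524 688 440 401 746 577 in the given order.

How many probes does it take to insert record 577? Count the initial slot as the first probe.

Insert 248: h=16, slot 16 empty => index 16.
Insert 146: h=16, slot 16 occupied => index 0.
Insert 797: h=12, slot 12 empty => index 12.
Insert 524: h=6, slot 6 empty => index 6.
Insert 688: h=4, slot 4 empty => index 4.
Insert 440: h=12, slot 12 occupied => index 13.
Insert 401: h=16, slots 16,0 occupied => index 1.
Insert 746: h=12, slots 12,13 occupied => index 14.
Insert 577: h=1, slot 1 occupied => index 2.
Table: [146, 401, 577, -, 688, -, 524, -, -, -, -, -, 797, 440, 746, -, 248]

2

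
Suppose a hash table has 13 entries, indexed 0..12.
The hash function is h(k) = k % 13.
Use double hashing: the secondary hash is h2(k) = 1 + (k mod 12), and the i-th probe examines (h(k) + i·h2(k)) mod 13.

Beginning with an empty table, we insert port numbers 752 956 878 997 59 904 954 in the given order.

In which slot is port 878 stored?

752: h=11 -> slot 11
956: h=7 -> slot 7
878: h=7, h2=3, probe 7,10 -> slot 10
997: h=9 -> slot 9
59: h=7, h2=12, probe 7,6 -> slot 6
904: h=7, h2=5, probe 7,12 -> slot 12
954: h=5 -> slot 5
Table: [∅, ∅, ∅, ∅, ∅, 954, 59, 956, ∅, 997, 878, 752, 904]

10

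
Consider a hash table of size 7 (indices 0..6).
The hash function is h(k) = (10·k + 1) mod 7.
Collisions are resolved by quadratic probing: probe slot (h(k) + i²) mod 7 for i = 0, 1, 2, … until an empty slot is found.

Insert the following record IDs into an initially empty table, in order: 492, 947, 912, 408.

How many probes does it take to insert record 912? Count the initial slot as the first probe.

3

492 hashes to 0; slot 0 is free => place at 0.
947 hashes to 0; 0 taken => place at 1.
912 hashes to 0; 0,1 taken => place at 4.
408 hashes to 0; 0,1,4 taken => place at 2.
Table: [492, 947, 408, _, 912, _, _]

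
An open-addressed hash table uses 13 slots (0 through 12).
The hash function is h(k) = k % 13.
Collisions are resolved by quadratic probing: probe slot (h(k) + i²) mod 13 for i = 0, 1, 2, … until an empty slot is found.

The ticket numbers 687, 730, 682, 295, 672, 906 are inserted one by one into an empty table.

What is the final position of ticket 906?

0

687: h=11 => slot 11
730: h=2 => slot 2
682: h=6 => slot 6
295: h=9 => slot 9
672: h=9, probe 9,10 => slot 10
906: h=9, probe 9,10,0 => slot 0
Table: [906, —, 730, —, —, —, 682, —, —, 295, 672, 687, —]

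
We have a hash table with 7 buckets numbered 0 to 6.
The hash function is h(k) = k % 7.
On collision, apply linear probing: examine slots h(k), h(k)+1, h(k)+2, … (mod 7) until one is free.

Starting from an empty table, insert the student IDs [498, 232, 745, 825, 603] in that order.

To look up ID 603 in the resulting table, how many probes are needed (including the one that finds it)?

498 hashes to 1; slot 1 is free -> place at 1.
232 hashes to 1; 1 taken -> place at 2.
745 hashes to 3; slot 3 is free -> place at 3.
825 hashes to 6; slot 6 is free -> place at 6.
603 hashes to 1; 1,2,3 taken -> place at 4.
Table: [_, 498, 232, 745, 603, _, 825]
Lookup 603: h=1, probe 1,2,3,4 → found at 4.

4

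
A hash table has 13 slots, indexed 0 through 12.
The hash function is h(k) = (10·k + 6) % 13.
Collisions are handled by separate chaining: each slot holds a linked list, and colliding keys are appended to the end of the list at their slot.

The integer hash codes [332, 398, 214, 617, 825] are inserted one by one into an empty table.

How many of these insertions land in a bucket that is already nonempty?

2

Insert 332: h=11, bucket 11 empty -> new chain.
Insert 398: h=8, bucket 8 empty -> new chain.
Insert 214: h=1, bucket 1 empty -> new chain.
Insert 617: h=1, bucket 1 nonempty -> append to chain.
Insert 825: h=1, bucket 1 nonempty -> append to chain.
Final buckets:
0: .
1: 214 -> 617 -> 825
2: .
3: .
4: .
5: .
6: .
7: .
8: 398
9: .
10: .
11: 332
12: .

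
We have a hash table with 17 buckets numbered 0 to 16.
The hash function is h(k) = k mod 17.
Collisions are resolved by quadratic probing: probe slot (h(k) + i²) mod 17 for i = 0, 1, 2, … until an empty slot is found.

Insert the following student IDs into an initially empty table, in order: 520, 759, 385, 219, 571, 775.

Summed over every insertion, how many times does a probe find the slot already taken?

6

520 hashes to 10; slot 10 is free → place at 10.
759 hashes to 11; slot 11 is free → place at 11.
385 hashes to 11; 11 taken → place at 12.
219 hashes to 15; slot 15 is free → place at 15.
571 hashes to 10; 10,11 taken → place at 14.
775 hashes to 10; 10,11,14 taken → place at 2.
Table: [∅, ∅, 775, ∅, ∅, ∅, ∅, ∅, ∅, ∅, 520, 759, 385, ∅, 571, 219, ∅]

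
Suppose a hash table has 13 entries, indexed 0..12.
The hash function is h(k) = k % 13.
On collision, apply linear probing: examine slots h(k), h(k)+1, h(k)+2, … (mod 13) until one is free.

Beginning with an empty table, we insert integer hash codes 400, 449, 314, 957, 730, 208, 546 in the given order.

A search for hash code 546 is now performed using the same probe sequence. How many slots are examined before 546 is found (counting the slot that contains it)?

Insert 400: h=10, slot 10 empty → index 10.
Insert 449: h=7, slot 7 empty → index 7.
Insert 314: h=2, slot 2 empty → index 2.
Insert 957: h=8, slot 8 empty → index 8.
Insert 730: h=2, slot 2 occupied → index 3.
Insert 208: h=0, slot 0 empty → index 0.
Insert 546: h=0, slot 0 occupied → index 1.
Table: [208, 546, 314, 730, ., ., ., 449, 957, ., 400, ., .]
Lookup 546: h=0, probe 0,1 → found at 1.

2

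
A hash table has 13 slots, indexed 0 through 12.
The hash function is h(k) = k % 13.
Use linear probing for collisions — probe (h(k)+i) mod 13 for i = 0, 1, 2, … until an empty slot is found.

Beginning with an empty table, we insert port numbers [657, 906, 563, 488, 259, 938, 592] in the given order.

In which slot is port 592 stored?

657 hashes to 7; slot 7 is free → place at 7.
906 hashes to 9; slot 9 is free → place at 9.
563 hashes to 4; slot 4 is free → place at 4.
488 hashes to 7; 7 taken → place at 8.
259 hashes to 12; slot 12 is free → place at 12.
938 hashes to 2; slot 2 is free → place at 2.
592 hashes to 7; 7,8,9 taken → place at 10.
Table: [∅, ∅, 938, ∅, 563, ∅, ∅, 657, 488, 906, 592, ∅, 259]

10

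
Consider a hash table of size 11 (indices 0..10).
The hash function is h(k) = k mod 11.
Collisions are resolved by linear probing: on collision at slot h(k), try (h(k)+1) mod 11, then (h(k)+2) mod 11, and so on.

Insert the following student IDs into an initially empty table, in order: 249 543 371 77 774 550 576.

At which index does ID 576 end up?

249: h=7 => slot 7
543: h=4 => slot 4
371: h=8 => slot 8
77: h=0 => slot 0
774: h=4, probe 4,5 => slot 5
550: h=0, probe 0,1 => slot 1
576: h=4, probe 4,5,6 => slot 6
Table: [77, 550, -, -, 543, 774, 576, 249, 371, -, -]

6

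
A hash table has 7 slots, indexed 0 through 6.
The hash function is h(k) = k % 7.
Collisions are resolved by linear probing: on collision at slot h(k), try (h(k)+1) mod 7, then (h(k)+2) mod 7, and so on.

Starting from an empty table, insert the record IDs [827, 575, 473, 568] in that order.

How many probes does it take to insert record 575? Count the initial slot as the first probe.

827: h=1 => slot 1
575: h=1, probe 1,2 => slot 2
473: h=4 => slot 4
568: h=1, probe 1,2,3 => slot 3
Table: [., 827, 575, 568, 473, ., .]

2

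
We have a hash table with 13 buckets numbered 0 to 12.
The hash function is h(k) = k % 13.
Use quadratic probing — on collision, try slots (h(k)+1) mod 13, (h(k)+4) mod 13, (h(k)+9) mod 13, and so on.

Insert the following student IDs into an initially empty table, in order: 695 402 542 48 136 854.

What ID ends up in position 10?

48

695: h=6 => slot 6
402: h=12 => slot 12
542: h=9 => slot 9
48: h=9, probe 9,10 => slot 10
136: h=6, probe 6,7 => slot 7
854: h=9, probe 9,10,0 => slot 0
Table: [854, _, _, _, _, _, 695, 136, _, 542, 48, _, 402]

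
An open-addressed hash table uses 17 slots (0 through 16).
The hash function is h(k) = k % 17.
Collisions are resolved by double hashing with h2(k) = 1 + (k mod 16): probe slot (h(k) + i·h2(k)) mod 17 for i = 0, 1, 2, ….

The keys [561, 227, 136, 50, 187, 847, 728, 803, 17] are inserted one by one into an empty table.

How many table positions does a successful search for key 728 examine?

3

561: h=0 => slot 0
227: h=6 => slot 6
136: h=0, h2=9, probe 0,9 => slot 9
50: h=16 => slot 16
187: h=0, h2=12, probe 0,12 => slot 12
847: h=14 => slot 14
728: h=14, h2=9, probe 14,6,15 => slot 15
803: h=4 => slot 4
17: h=0, h2=2, probe 0,2 => slot 2
Table: [561, _, 17, _, 803, _, 227, _, _, 136, _, _, 187, _, 847, 728, 50]
Lookup 728: h=14, h2=9, probe 14,6,15 → found at 15.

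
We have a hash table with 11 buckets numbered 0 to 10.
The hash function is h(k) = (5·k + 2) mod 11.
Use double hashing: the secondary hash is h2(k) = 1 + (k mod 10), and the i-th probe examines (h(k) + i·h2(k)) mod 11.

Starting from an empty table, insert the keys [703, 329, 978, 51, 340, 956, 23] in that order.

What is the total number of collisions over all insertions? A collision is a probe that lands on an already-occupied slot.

703: h=8 -> slot 8
329: h=8, h2=10, probe 8,7 -> slot 7
978: h=8, h2=9, probe 8,6 -> slot 6
51: h=4 -> slot 4
340: h=8, h2=1, probe 8,9 -> slot 9
956: h=8, h2=7, probe 8,4,0 -> slot 0
23: h=7, h2=4, probe 7,0,4,8,1 -> slot 1
Table: [956, 23, -, -, 51, -, 978, 329, 703, 340, -]

9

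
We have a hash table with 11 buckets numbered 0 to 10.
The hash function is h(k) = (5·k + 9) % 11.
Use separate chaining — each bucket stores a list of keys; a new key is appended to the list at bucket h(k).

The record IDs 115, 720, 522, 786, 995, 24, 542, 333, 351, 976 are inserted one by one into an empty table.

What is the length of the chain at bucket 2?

Insert 115: h=1, bucket 1 empty → new chain.
Insert 720: h=1, bucket 1 nonempty → append to chain.
Insert 522: h=1, bucket 1 nonempty → append to chain.
Insert 786: h=1, bucket 1 nonempty → append to chain.
Insert 995: h=1, bucket 1 nonempty → append to chain.
Insert 24: h=8, bucket 8 empty → new chain.
Insert 542: h=2, bucket 2 empty → new chain.
Insert 333: h=2, bucket 2 nonempty → append to chain.
Insert 351: h=4, bucket 4 empty → new chain.
Insert 976: h=5, bucket 5 empty → new chain.
Final buckets:
0: -
1: 115 -> 720 -> 522 -> 786 -> 995
2: 542 -> 333
3: -
4: 351
5: 976
6: -
7: -
8: 24
9: -
10: -

2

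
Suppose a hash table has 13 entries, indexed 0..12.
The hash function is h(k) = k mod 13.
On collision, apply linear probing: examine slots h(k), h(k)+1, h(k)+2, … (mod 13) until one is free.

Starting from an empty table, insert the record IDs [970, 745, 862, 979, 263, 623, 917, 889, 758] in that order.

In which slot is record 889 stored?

970 hashes to 8; slot 8 is free => place at 8.
745 hashes to 4; slot 4 is free => place at 4.
862 hashes to 4; 4 taken => place at 5.
979 hashes to 4; 4,5 taken => place at 6.
263 hashes to 3; slot 3 is free => place at 3.
623 hashes to 12; slot 12 is free => place at 12.
917 hashes to 7; slot 7 is free => place at 7.
889 hashes to 5; 5,6,7,8 taken => place at 9.
758 hashes to 4; 4,5,6,7,8,9 taken => place at 10.
Table: [_, _, _, 263, 745, 862, 979, 917, 970, 889, 758, _, 623]

9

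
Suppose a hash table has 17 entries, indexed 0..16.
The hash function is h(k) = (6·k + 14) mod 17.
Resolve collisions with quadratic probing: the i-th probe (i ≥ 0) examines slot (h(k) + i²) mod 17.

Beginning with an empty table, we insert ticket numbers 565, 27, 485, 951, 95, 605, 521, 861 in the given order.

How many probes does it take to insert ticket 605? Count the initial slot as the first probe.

Insert 565: h=4, slot 4 empty => index 4.
Insert 27: h=6, slot 6 empty => index 6.
Insert 485: h=0, slot 0 empty => index 0.
Insert 951: h=8, slot 8 empty => index 8.
Insert 95: h=6, slot 6 occupied => index 7.
Insert 605: h=6, slots 6,7 occupied => index 10.
Insert 521: h=12, slot 12 empty => index 12.
Insert 861: h=12, slot 12 occupied => index 13.
Table: [485, ., ., ., 565, ., 27, 95, 951, ., 605, ., 521, 861, ., ., .]

3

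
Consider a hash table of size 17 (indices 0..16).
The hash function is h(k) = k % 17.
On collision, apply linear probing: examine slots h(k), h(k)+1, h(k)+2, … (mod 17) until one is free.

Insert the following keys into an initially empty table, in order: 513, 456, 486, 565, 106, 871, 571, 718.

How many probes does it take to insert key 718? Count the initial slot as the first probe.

4

513 hashes to 3; slot 3 is free => place at 3.
456 hashes to 14; slot 14 is free => place at 14.
486 hashes to 10; slot 10 is free => place at 10.
565 hashes to 4; slot 4 is free => place at 4.
106 hashes to 4; 4 taken => place at 5.
871 hashes to 4; 4,5 taken => place at 6.
571 hashes to 10; 10 taken => place at 11.
718 hashes to 4; 4,5,6 taken => place at 7.
Table: [_, _, _, 513, 565, 106, 871, 718, _, _, 486, 571, _, _, 456, _, _]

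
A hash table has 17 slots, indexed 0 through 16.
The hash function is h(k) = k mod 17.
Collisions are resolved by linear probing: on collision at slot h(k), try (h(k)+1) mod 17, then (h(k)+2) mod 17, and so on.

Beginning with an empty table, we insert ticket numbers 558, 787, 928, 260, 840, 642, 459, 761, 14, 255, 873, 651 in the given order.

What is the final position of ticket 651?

Insert 558: h=14, slot 14 empty → index 14.
Insert 787: h=5, slot 5 empty → index 5.
Insert 928: h=10, slot 10 empty → index 10.
Insert 260: h=5, slot 5 occupied → index 6.
Insert 840: h=7, slot 7 empty → index 7.
Insert 642: h=13, slot 13 empty → index 13.
Insert 459: h=0, slot 0 empty → index 0.
Insert 761: h=13, slots 13,14 occupied → index 15.
Insert 14: h=14, slots 14,15 occupied → index 16.
Insert 255: h=0, slot 0 occupied → index 1.
Insert 873: h=6, slots 6,7 occupied → index 8.
Insert 651: h=5, slots 5,6,7,8 occupied → index 9.
Table: [459, 255, ., ., ., 787, 260, 840, 873, 651, 928, ., ., 642, 558, 761, 14]

9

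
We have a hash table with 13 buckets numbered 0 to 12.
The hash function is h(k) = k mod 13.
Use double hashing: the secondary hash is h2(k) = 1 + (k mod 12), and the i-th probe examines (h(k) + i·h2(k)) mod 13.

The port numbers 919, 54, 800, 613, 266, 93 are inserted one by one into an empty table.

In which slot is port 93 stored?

12

919: h=9 -> slot 9
54: h=2 -> slot 2
800: h=7 -> slot 7
613: h=2, h2=2, probe 2,4 -> slot 4
266: h=6 -> slot 6
93: h=2, h2=10, probe 2,12 -> slot 12
Table: [., ., 54, ., 613, ., 266, 800, ., 919, ., ., 93]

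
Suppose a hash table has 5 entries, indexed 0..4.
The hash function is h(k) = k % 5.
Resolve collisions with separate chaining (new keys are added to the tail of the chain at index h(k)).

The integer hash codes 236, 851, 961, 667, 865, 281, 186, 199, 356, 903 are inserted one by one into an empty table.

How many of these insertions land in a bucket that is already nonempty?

Insert 236: h=1, bucket 1 empty → new chain.
Insert 851: h=1, bucket 1 nonempty → append to chain.
Insert 961: h=1, bucket 1 nonempty → append to chain.
Insert 667: h=2, bucket 2 empty → new chain.
Insert 865: h=0, bucket 0 empty → new chain.
Insert 281: h=1, bucket 1 nonempty → append to chain.
Insert 186: h=1, bucket 1 nonempty → append to chain.
Insert 199: h=4, bucket 4 empty → new chain.
Insert 356: h=1, bucket 1 nonempty → append to chain.
Insert 903: h=3, bucket 3 empty → new chain.
Final buckets:
0: 865
1: 236 -> 851 -> 961 -> 281 -> 186 -> 356
2: 667
3: 903
4: 199

5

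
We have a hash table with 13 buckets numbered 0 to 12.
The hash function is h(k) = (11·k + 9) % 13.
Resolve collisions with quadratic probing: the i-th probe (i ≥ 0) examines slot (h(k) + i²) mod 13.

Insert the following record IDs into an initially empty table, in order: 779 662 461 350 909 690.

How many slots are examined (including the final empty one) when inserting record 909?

4

Insert 779: h=11, slot 11 empty → index 11.
Insert 662: h=11, slot 11 occupied → index 12.
Insert 461: h=10, slot 10 empty → index 10.
Insert 350: h=11, slots 11,12 occupied → index 2.
Insert 909: h=11, slots 11,12,2 occupied → index 7.
Insert 690: h=7, slot 7 occupied → index 8.
Table: [., ., 350, ., ., ., ., 909, 690, ., 461, 779, 662]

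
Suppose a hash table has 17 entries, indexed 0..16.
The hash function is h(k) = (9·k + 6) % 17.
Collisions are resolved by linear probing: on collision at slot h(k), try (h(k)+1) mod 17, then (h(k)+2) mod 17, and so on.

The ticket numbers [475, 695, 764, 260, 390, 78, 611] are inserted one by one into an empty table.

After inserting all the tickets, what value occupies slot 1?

Insert 475: h=14, slot 14 empty → index 14.
Insert 695: h=5, slot 5 empty → index 5.
Insert 764: h=14, slot 14 occupied → index 15.
Insert 260: h=0, slot 0 empty → index 0.
Insert 390: h=14, slots 14,15 occupied → index 16.
Insert 78: h=11, slot 11 empty → index 11.
Insert 611: h=14, slots 14,15,16,0 occupied → index 1.
Table: [260, 611, ., ., ., 695, ., ., ., ., ., 78, ., ., 475, 764, 390]

611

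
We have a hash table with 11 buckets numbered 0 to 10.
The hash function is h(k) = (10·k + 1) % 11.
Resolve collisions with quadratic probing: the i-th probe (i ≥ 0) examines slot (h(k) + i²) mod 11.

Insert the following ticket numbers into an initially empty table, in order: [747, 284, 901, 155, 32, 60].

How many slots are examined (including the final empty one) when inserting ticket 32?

747 hashes to 2; slot 2 is free → place at 2.
284 hashes to 3; slot 3 is free → place at 3.
901 hashes to 2; 2,3 taken → place at 6.
155 hashes to 0; slot 0 is free → place at 0.
32 hashes to 2; 2,3,6,0 taken → place at 7.
60 hashes to 7; 7 taken → place at 8.
Table: [155, _, 747, 284, _, _, 901, 32, 60, _, _]

5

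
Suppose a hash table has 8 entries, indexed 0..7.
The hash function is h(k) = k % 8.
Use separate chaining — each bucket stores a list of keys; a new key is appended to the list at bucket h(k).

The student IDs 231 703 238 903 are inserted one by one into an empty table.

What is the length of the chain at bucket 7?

3

231 -> bucket 7
703 -> bucket 7 (collision)
238 -> bucket 6
903 -> bucket 7 (collision)
Final buckets:
0: ∅
1: ∅
2: ∅
3: ∅
4: ∅
5: ∅
6: 238
7: 231 -> 703 -> 903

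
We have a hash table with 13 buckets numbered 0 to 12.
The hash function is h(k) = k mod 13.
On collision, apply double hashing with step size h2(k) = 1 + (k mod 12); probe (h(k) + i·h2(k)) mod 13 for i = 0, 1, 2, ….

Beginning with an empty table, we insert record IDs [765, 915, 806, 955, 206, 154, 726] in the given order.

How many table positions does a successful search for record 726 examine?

3

Insert 765: h=11, slot 11 empty → index 11.
Insert 915: h=5, slot 5 empty → index 5.
Insert 806: h=0, slot 0 empty → index 0.
Insert 955: h=6, slot 6 empty → index 6.
Insert 206: h=11, h2=3, slot 11 occupied → index 1.
Insert 154: h=11, h2=11, slot 11 occupied → index 9.
Insert 726: h=11, h2=7, slots 11,5 occupied → index 12.
Table: [806, 206, ., ., ., 915, 955, ., ., 154, ., 765, 726]
Lookup 726: h=11, h2=7, probe 11,5,12 → found at 12.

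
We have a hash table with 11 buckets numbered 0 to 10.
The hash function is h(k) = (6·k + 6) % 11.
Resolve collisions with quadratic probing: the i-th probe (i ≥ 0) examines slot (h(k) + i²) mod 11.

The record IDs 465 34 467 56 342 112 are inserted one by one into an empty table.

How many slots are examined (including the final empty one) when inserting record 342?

465 hashes to 2; slot 2 is free -> place at 2.
34 hashes to 1; slot 1 is free -> place at 1.
467 hashes to 3; slot 3 is free -> place at 3.
56 hashes to 1; 1,2 taken -> place at 5.
342 hashes to 1; 1,2,5 taken -> place at 10.
112 hashes to 7; slot 7 is free -> place at 7.
Table: [∅, 34, 465, 467, ∅, 56, ∅, 112, ∅, ∅, 342]

4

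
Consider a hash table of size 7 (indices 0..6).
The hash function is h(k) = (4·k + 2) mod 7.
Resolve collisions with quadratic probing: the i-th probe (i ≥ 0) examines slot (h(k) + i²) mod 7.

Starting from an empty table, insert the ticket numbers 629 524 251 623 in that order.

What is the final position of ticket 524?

629: h=5 => slot 5
524: h=5, probe 5,6 => slot 6
251: h=5, probe 5,6,2 => slot 2
623: h=2, probe 2,3 => slot 3
Table: [—, —, 251, 623, —, 629, 524]

6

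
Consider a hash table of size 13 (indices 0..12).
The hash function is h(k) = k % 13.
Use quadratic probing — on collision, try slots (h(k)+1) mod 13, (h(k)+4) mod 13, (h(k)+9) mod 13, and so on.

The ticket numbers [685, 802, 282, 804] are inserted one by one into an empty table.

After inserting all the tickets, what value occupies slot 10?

Insert 685: h=9, slot 9 empty -> index 9.
Insert 802: h=9, slot 9 occupied -> index 10.
Insert 282: h=9, slots 9,10 occupied -> index 0.
Insert 804: h=11, slot 11 empty -> index 11.
Table: [282, _, _, _, _, _, _, _, _, 685, 802, 804, _]

802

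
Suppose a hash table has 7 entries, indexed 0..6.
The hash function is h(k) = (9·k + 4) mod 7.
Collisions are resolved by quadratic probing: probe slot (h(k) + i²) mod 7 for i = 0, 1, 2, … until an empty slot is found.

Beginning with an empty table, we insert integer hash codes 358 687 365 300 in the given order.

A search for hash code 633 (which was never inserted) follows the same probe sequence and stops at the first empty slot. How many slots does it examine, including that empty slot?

2

358: h=6 -> slot 6
687: h=6, probe 6,0 -> slot 0
365: h=6, probe 6,0,3 -> slot 3
300: h=2 -> slot 2
Table: [687, ∅, 300, 365, ∅, ∅, 358]
Lookup 633: h=3, probe 3,4 → slot 4 empty, not found.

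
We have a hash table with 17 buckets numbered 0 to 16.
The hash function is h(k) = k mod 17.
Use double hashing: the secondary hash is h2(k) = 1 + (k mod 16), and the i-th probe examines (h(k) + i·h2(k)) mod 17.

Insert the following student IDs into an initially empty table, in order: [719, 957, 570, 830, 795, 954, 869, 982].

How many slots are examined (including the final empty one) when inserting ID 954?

3

719 hashes to 5; slot 5 is free → place at 5.
957 hashes to 5, h2=14; 5 taken → place at 2.
570 hashes to 9; slot 9 is free → place at 9.
830 hashes to 14; slot 14 is free → place at 14.
795 hashes to 13; slot 13 is free → place at 13.
954 hashes to 2, h2=11; 2,13 taken → place at 7.
869 hashes to 2, h2=6; 2 taken → place at 8.
982 hashes to 13, h2=7; 13 taken → place at 3.
Table: [_, _, 957, 982, _, 719, _, 954, 869, 570, _, _, _, 795, 830, _, _]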